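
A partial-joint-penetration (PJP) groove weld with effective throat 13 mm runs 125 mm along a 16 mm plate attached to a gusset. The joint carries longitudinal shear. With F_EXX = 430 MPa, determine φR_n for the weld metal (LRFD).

Effective throat (given) t_e = 13 mm.
A_we = 13 × 125 = 1625 mm².
F_nw = 0.6 F_EXX = 258 MPa.
φR_n = 0.75 × 258 × 1625 × 10⁻³ = 314.4 kN.

φR_n ≈ 314 kN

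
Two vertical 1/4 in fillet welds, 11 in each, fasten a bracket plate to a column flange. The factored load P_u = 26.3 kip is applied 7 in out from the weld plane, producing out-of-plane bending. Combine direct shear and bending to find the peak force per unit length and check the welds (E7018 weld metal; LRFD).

f_max ≈ 4.72 kip/in; adequate

E70XX → F_EXX = 70 ksi.
L_w = 2 × 11 = 22 in; section modulus (unit throat) S = 2 × L²/6 = 40.33 in².
Direct shear f_v = P/L_w = 26.3/22 = 1.195 kip/in.
Moment M = P × e = 26.3 × 7 = 184.1 kip·in; bending f_b = M/S = 4.564 kip/in.
f_max = √(f_v² + f_b²) = √(1.195² + 4.564²) = 4.718 kip/in.
φr_n = 0.75 × 0.6 × 70 × (0.707 × 0.25) = 5.568 kip/in → adequate.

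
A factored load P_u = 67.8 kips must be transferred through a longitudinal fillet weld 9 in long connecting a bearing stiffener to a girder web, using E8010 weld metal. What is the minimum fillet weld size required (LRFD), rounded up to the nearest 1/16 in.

E80XX → F_EXX = 80 ksi.
Total weld length L = 9 in.
Required throat t_e = P_u / (φ × 0.6 F_EXX × L) = 67.8 / (0.75 × 0.6 × 80 × 9) = 0.2093 in.
Required leg w = t_e / 0.707 = 0.296 in → use 5/16 in.

w = 5/16 in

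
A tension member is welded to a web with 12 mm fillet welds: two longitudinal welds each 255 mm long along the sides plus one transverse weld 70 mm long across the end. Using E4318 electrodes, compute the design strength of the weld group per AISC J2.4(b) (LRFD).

φR_n ≈ 952 kN

E43XX → F_EXX = 430 MPa.
t_e = 0.707 × 12 = 8.484 mm.
R_nwl = 0.6 × 430 × 8.484 × 510 × 10⁻³ = 1116 kN (longitudinal, 2 welds).
R_nwt = 0.6 × 430 × 8.484 × 70 × 10⁻³ = 153.2 kN (transverse, base value).
(i) R_nwl + R_nwt = 1270 kN; (ii) 0.85 R_nwl + 1.5 R_nwt = 1179 kN.
R_n = max = 1270 kN [governs: (i)]; φR_n = 952.2 kN.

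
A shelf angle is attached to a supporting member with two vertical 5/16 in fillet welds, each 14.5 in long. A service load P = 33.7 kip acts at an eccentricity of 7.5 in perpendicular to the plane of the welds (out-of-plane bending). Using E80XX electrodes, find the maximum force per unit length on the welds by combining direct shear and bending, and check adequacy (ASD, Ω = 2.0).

E80XX → F_EXX = 80 ksi.
L_w = 2 × 14.5 = 29 in; section modulus (unit throat) S = 2 × L²/6 = 70.08 in².
Direct shear f_v = P/L_w = 33.7/29 = 1.162 kip/in.
Moment M = P × e = 33.7 × 7.5 = 252.75 kip·in; bending f_b = M/S = 3.606 kip/in.
f_max = √(f_v² + f_b²) = √(1.162² + 3.606²) = 3.789 kip/in.
r_n/Ω = (1/2.0) × 0.6 × 80 × (0.707 × 0.3125) = 5.302 kip/in → adequate.

f_max ≈ 3.79 kip/in; adequate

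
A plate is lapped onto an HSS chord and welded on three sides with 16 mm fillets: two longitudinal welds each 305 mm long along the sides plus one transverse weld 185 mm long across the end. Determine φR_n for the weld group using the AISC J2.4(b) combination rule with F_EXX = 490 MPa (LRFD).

t_e = 0.707 × 16 = 11.31 mm.
R_nwl = 0.6 × 490 × 11.31 × 610 × 10⁻³ = 2029 kN (longitudinal, 2 welds).
R_nwt = 0.6 × 490 × 11.31 × 185 × 10⁻³ = 615.3 kN (transverse, base value).
(i) R_nwl + R_nwt = 2644 kN; (ii) 0.85 R_nwl + 1.5 R_nwt = 2647 kN.
R_n = max = 2647 kN [governs: (ii)]; φR_n = 1985 kN.

φR_n ≈ 1990 kN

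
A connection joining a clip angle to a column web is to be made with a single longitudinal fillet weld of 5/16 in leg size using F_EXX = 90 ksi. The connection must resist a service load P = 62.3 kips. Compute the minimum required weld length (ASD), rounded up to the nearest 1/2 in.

L = 10.5 in

Throat t_e = 0.707 × 0.3125 = 0.2209 in.
r_n/Ω = (0.6 × 90 × 0.2209) / 2.0 = 5.965 kip/in.
L_req = P / (r_n/Ω) = 62.3 / 5.965 = 10.44 in total.
Round up → use L = 10.5 in.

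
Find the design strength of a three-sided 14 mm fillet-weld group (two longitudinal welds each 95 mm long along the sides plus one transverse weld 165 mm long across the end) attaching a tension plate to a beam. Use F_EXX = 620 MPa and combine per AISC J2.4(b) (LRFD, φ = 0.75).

t_e = 0.707 × 14 = 9.898 mm.
R_nwl = 0.6 × 620 × 9.898 × 190 × 10⁻³ = 699.6 kN (longitudinal, 2 welds).
R_nwt = 0.6 × 620 × 9.898 × 165 × 10⁻³ = 607.5 kN (transverse, base value).
(i) R_nwl + R_nwt = 1307 kN; (ii) 0.85 R_nwl + 1.5 R_nwt = 1506 kN.
R_n = max = 1506 kN [governs: (ii)]; φR_n = 1129 kN.

φR_n ≈ 1130 kN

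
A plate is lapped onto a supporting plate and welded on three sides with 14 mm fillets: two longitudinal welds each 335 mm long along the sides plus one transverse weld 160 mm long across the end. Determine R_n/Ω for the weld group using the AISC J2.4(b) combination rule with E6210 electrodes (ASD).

E62XX → F_EXX = 620 MPa.
t_e = 0.707 × 14 = 9.898 mm.
R_nwl = 0.6 × 620 × 9.898 × 670 × 10⁻³ = 2467 kN (longitudinal, 2 welds).
R_nwt = 0.6 × 620 × 9.898 × 160 × 10⁻³ = 589.1 kN (transverse, base value).
(i) R_nwl + R_nwt = 3056 kN; (ii) 0.85 R_nwl + 1.5 R_nwt = 2981 kN.
R_n = max = 3056 kN [governs: (i)]; R_n/Ω = 1528 kN.

R_n/Ω ≈ 1530 kN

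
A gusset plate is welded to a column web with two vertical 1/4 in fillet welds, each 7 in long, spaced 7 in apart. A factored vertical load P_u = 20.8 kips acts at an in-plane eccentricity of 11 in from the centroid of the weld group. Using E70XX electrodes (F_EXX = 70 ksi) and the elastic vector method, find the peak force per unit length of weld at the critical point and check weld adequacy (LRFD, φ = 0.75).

f_max ≈ 6.09 kip/in; NOT adequate

Total weld length L_w = 14 in. Treat welds as unit-width lines.
Polar moment about centroid: J = 2[d³/12 + d(b/2)²] = 2[7³/12 + 7×3.5²] = 228.7 in³.
Direct shear f_v = P/L_w = 20.8 / 14 = 1.486 kip/in (vertical).
Torsion M = P·e = 20.8 × 11 = 228.8 kip·in.
Critical point at (x, y) = (3.5, 3.5) from centroid. f_tx = M·y/J = 3.502 kip/in; f_ty = M·x/J = 3.502 kip/in.
Resultant f_max = √[f_tx² + (f_v + f_ty)²] = √[3.502² + (1.486 + 3.502)²] = 6.094 kip/in.
Capacity per unit length: φr_n = 0.75 × 0.6 × 70 × (0.707 × 0.25) = 5.568 kip/in.
6.094 > 5.568 → NOT adequate.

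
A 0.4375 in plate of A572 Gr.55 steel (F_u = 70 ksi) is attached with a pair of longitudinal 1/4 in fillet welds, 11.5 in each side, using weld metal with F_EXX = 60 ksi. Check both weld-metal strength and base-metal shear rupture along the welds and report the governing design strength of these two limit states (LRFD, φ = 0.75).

φR_n ≈ 110 kips (weld metal governs)

t_e = 0.707 × 0.25 = 0.1767 in; L = 23 in.
Weld metal: φR_n = 0.75 × 0.6 × 60 × 0.1767 × 23 = 109.8 kips.
Base metal (shear rupture): φR_n = 0.75 × 0.6 × 70 × 0.4375 × 23 = 317 kips.
Governing: weld metal.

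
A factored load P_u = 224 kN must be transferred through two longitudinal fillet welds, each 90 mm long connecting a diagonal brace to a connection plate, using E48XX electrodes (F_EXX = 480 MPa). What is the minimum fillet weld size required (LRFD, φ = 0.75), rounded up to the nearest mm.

Total weld length L = 180 mm.
Required throat t_e = P_u / (φ × 0.6 F_EXX × L) = 224 / (0.75 × 0.6 × 480 × 180 × 10⁻³) = 5.761 mm.
Required leg w = t_e / 0.707 = 8.149 mm → use 9 mm.

w = 9 mm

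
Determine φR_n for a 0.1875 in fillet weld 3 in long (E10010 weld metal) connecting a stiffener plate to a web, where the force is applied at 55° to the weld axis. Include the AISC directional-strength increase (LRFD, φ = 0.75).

E100XX → F_EXX = 100 ksi.
t_e = 0.707 × 0.1875 = 0.1326 in; A_we = 0.1326 × 3 = 0.3977 in².
Directional factor: 1.0 + 0.5 sin^1.5(55°) = 1.371.
F_nw = 0.6 × 100 × 1.371 = 82.24 ksi.
φR_n = 0.75 × 82.24 × 0.3977 = 24.53 kip.

φR_n ≈ 24.5 kip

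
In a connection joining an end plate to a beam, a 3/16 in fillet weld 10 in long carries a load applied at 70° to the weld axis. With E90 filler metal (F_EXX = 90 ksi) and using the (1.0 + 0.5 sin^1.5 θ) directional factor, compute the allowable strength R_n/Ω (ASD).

t_e = 0.707 × 0.1875 = 0.1326 in; A_we = 0.1326 × 10 = 1.326 in².
Directional factor: 1.0 + 0.5 sin^1.5(70°) = 1.455.
F_nw = 0.6 × 90 × 1.455 = 78.59 ksi.
R_n/Ω = (78.59 × 1.326) / 2.0 = 52.09 kip.

R_n/Ω ≈ 52.1 kip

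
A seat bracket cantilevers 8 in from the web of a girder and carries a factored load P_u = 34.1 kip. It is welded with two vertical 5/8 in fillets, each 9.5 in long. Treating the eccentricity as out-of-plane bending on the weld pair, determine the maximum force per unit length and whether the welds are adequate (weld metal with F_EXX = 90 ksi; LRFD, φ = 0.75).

L_w = 2 × 9.5 = 19 in; section modulus (unit throat) S = 2 × L²/6 = 30.08 in².
Direct shear f_v = P/L_w = 34.1/19 = 1.795 kip/in.
Moment M = P × e = 34.1 × 8 = 272.8 kip·in; bending f_b = M/S = 9.068 kip/in.
f_max = √(f_v² + f_b²) = √(1.795² + 9.068²) = 9.244 kip/in.
φr_n = 0.75 × 0.6 × 90 × (0.707 × 0.625) = 17.9 kip/in → adequate.

f_max ≈ 9.24 kip/in; adequate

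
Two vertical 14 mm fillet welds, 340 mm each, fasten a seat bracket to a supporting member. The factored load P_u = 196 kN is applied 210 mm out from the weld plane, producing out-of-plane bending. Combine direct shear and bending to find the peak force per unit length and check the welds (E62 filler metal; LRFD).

f_max ≈ 1110 N/mm; adequate

E62XX → F_EXX = 620 MPa.
L_w = 2 × 340 = 680 mm; section modulus (unit throat) S = 2 × L²/6 = 38530 mm².
Direct shear f_v = P/L_w = 196×10³/680 = 288.2 N/mm.
Moment M = P × e = 196×10³ × 210 = 41160000 N·mm; bending f_b = M/S = 1068 N/mm.
f_max = √(f_v² + f_b²) = √(288.2² + 1068²) = 1106 N/mm.
φr_n = 0.75 × 0.6 × 620 × (0.707 × 14) = 2762 N/mm → adequate.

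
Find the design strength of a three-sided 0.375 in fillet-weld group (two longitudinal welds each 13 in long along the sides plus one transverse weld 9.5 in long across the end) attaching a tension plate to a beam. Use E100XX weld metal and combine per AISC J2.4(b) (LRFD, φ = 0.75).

φR_n ≈ 434 kips

E100XX → F_EXX = 100 ksi.
t_e = 0.707 × 0.375 = 0.2651 in.
R_nwl = 0.6 × 100 × 0.2651 × 26 = 413.6 kips (longitudinal, 2 welds).
R_nwt = 0.6 × 100 × 0.2651 × 9.5 = 151.1 kips (transverse, base value).
(i) R_nwl + R_nwt = 564.7 kips; (ii) 0.85 R_nwl + 1.5 R_nwt = 578.2 kips.
R_n = max = 578.2 kips [governs: (ii)]; φR_n = 433.7 kips.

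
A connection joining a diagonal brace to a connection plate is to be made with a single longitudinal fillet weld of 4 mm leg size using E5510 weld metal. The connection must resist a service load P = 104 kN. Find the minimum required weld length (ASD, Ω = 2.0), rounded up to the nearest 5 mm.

L = 225 mm

E55XX → F_EXX = 550 MPa.
Throat t_e = 0.707 × 4 = 2.828 mm.
r_n/Ω = (0.6 × 550 × 2.828) / 2.0 = 466.6 N/mm = 0.4666 kN/mm.
L_req = P / (r_n/Ω) = 104 / 0.4666 = 222.9 mm total.
Round up → use L = 225 mm.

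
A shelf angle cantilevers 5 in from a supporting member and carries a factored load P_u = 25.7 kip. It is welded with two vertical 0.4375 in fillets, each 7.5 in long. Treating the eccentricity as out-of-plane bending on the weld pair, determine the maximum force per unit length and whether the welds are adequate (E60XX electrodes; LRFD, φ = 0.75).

f_max ≈ 7.06 kip/in; adequate

E60XX → F_EXX = 60 ksi.
L_w = 2 × 7.5 = 15 in; section modulus (unit throat) S = 2 × L²/6 = 18.75 in².
Direct shear f_v = P/L_w = 25.7/15 = 1.713 kip/in.
Moment M = P × e = 25.7 × 5 = 128.5 kip·in; bending f_b = M/S = 6.853 kip/in.
f_max = √(f_v² + f_b²) = √(1.713² + 6.853²) = 7.064 kip/in.
φr_n = 0.75 × 0.6 × 60 × (0.707 × 0.4375) = 8.351 kip/in → adequate.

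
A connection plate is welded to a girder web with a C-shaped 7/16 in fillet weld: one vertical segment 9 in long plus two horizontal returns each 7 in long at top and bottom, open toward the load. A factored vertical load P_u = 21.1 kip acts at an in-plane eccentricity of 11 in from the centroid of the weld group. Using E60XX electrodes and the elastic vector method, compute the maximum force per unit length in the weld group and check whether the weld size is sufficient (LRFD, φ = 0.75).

E60XX → F_EXX = 60 ksi.
Total weld length L_w = 23 in. Treat welds as unit-width lines.
Centroid: x̄ = 2×7×3.5 / 23 = 2.13 in from the vertical weld.
Polar moment about centroid: J = I_x + I_y = [9³/12 + 2×7×4.5²] + [9×2.13² + 2(7³/12 + 7×1.37²)] = 468.5 in³.
Direct shear f_v = P/L_w = 21.1 / 23 = 0.9174 kip/in (vertical).
Torsion M = P·e = 21.1 × 11 = 232.1 kip·in.
Critical point at (x, y) = (4.87, 4.5) from centroid. f_tx = M·y/J = 2.229 kip/in; f_ty = M·x/J = 2.412 kip/in.
Resultant f_max = √[f_tx² + (f_v + f_ty)²] = √[2.229² + (0.9174 + 2.412)²] = 4.007 kip/in.
Capacity per unit length: φr_n = 0.75 × 0.6 × 60 × (0.707 × 0.4375) = 8.351 kip/in.
4.007 ≤ 8.351 → adequate.

f_max ≈ 4.01 kip/in; adequate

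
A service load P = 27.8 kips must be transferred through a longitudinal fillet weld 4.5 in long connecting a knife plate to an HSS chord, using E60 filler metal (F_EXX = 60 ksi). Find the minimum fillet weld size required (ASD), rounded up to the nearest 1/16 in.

w = 1/2 in

Total weld length L = 4.5 in.
Required throat t_e = P × Ω / (0.6 F_EXX × L) = 27.8 × 2.0 / (0.6 × 60 × 4.5) = 0.3432 in.
Required leg w = t_e / 0.707 = 0.4854 in → use 1/2 in.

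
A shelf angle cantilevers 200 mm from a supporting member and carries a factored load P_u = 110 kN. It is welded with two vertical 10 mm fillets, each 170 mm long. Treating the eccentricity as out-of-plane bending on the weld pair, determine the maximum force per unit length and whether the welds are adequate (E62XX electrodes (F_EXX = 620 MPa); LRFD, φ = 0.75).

L_w = 2 × 170 = 340 mm; section modulus (unit throat) S = 2 × L²/6 = 9633 mm².
Direct shear f_v = P/L_w = 110×10³/340 = 323.5 N/mm.
Moment M = P × e = 110×10³ × 200 = 22000000 N·mm; bending f_b = M/S = 2284 N/mm.
f_max = √(f_v² + f_b²) = √(323.5² + 2284²) = 2307 N/mm.
φr_n = 0.75 × 0.6 × 620 × (0.707 × 10) = 1973 N/mm → NOT adequate.

f_max ≈ 2310 N/mm; NOT adequate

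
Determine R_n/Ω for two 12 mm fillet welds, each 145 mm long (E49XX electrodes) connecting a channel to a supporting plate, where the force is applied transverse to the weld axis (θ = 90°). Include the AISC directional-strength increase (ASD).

R_n/Ω ≈ 543 kN

E49XX → F_EXX = 490 MPa.
t_e = 0.707 × 12 = 8.484 mm; A_we = 8.484 × 290 = 2460 mm².
Directional factor: 1.0 + 0.5 sin^1.5(90°) = 1.5.
F_nw = 0.6 × 490 × 1.5 = 441 MPa.
R_n/Ω = (441 × 2460) / 2.0 × 10⁻³ = 542.5 kN.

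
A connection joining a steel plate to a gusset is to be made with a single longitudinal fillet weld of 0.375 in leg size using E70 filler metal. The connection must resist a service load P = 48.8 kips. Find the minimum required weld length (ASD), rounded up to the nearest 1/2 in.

L = 9 in

E70XX → F_EXX = 70 ksi.
Throat t_e = 0.707 × 0.375 = 0.2651 in.
r_n/Ω = (0.6 × 70 × 0.2651) / 2.0 = 5.568 kip/in.
L_req = P / (r_n/Ω) = 48.8 / 5.568 = 8.765 in total.
Round up → use L = 9 in.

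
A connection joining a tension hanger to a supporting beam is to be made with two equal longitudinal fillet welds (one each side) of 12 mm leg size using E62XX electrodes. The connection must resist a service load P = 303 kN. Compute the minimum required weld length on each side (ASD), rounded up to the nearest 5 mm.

E62XX → F_EXX = 620 MPa.
Throat t_e = 0.707 × 12 = 8.484 mm.
r_n/Ω = (0.6 × 620 × 8.484) / 2.0 = 1578 N/mm = 1.578 kN/mm.
L_req = P / (r_n/Ω) = 303 / 1.578 = 192 mm total.
Per side: 192 / 2 = 96.01 mm.
Round up → use L = 100 mm on each side.

L = 100 mm on each side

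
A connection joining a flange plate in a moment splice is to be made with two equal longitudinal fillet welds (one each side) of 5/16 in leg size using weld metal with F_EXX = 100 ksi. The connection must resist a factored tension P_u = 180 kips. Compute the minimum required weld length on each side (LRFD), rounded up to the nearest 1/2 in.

Throat t_e = 0.707 × 0.3125 = 0.2209 in.
φr_n = 0.75 × 0.6 × 100 × 0.2209 = 9.942 kips/in.
L_req = P_u / φr_n = 180 / 9.942 = 18.1 in total.
Per side: 18.1 / 2 = 9.052 in.
Round up → use L = 9.5 in on each side.

L = 9.5 in on each side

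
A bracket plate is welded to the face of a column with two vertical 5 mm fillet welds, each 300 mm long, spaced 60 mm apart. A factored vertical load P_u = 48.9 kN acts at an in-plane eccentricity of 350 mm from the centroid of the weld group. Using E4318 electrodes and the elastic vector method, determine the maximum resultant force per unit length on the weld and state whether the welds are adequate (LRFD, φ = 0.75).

f_max ≈ 541 N/mm; adequate

E43XX → F_EXX = 430 MPa.
Total weld length L_w = 600 mm. Treat welds as unit-width lines.
Polar moment about centroid: J = 2[d³/12 + d(b/2)²] = 2[300³/12 + 300×30²] = 5040000 mm³.
Direct shear f_v = P/L_w = 48.9×10³ / 600 = 81.5 N/mm (vertical).
Torsion M = P·e = 48.9×10³ × 350 = 17115000 N·mm.
Critical point at (x, y) = (30, 150) from centroid. f_tx = M·y/J = 509.4 N/mm; f_ty = M·x/J = 101.9 N/mm.
Resultant f_max = √[f_tx² + (f_v + f_ty)²] = √[509.4² + (81.5 + 101.9)²] = 541.4 N/mm.
Capacity per unit length: φr_n = 0.75 × 0.6 × 430 × (0.707 × 5) = 684 N/mm.
541.4 ≤ 684 → adequate.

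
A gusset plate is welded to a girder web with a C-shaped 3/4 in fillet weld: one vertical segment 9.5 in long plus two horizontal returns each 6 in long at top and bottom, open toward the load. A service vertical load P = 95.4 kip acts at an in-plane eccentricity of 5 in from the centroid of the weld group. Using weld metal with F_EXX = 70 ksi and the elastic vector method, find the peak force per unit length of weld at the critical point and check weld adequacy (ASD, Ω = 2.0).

Total weld length L_w = 21.5 in. Treat welds as unit-width lines.
Centroid: x̄ = 2×6×3 / 21.5 = 1.674 in from the vertical weld.
Polar moment about centroid: J = I_x + I_y = [9.5³/12 + 2×6×4.75²] + [9.5×1.674² + 2(6³/12 + 6×1.326²)] = 425.9 in³.
Direct shear f_v = P/L_w = 95.4 / 21.5 = 4.437 kip/in (vertical).
Torsion M = P·e = 95.4 × 5 = 477 kip·in.
Critical point at (x, y) = (4.326, 4.75) from centroid. f_tx = M·y/J = 5.32 kip/in; f_ty = M·x/J = 4.844 kip/in.
Resultant f_max = √[f_tx² + (f_v + f_ty)²] = √[5.32² + (4.437 + 4.844)²] = 10.7 kip/in.
Capacity per unit length: r_n/Ω = (1/2.0) × 0.6 × 70 × (0.707 × 0.75) = 11.14 kip/in.
10.7 ≤ 11.14 → adequate.

f_max ≈ 10.7 kip/in; adequate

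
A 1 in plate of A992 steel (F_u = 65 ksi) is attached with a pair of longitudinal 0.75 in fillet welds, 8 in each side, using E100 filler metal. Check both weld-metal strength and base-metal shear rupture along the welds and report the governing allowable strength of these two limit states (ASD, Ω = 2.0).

E100XX → F_EXX = 100 ksi.
t_e = 0.707 × 0.75 = 0.5302 in; L = 16 in.
Weld metal: R_n/Ω = (1/2.0) × 0.6 × 100 × 0.5302 × 16 = 254.5 kips.
Base metal (shear rupture): R_n/Ω = (1/2.0) × 0.6 × 65 × 1 × 16 = 312 kips.
Governing: weld metal.

R_n/Ω ≈ 255 kips (weld metal governs)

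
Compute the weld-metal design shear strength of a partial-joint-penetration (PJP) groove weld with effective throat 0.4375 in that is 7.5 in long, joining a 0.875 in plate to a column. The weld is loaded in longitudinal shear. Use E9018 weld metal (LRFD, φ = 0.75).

E90XX → F_EXX = 90 ksi.
Effective throat (given) t_e = 0.4375 in.
A_we = 0.4375 × 7.5 = 3.281 in².
F_nw = 0.6 F_EXX = 54 ksi.
φR_n = 0.75 × 54 × 3.281 = 132.9 kips.

φR_n ≈ 133 kips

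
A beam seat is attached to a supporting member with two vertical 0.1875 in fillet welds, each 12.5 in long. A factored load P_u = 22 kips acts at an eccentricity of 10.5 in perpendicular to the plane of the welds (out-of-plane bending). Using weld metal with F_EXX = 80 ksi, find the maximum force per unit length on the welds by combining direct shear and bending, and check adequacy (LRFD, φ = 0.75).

L_w = 2 × 12.5 = 25 in; section modulus (unit throat) S = 2 × L²/6 = 52.08 in².
Direct shear f_v = P/L_w = 22/25 = 0.88 kip/in.
Moment M = P × e = 22 × 10.5 = 231 kip·in; bending f_b = M/S = 4.435 kip/in.
f_max = √(f_v² + f_b²) = √(0.88² + 4.435²) = 4.522 kip/in.
φr_n = 0.75 × 0.6 × 80 × (0.707 × 0.1875) = 4.772 kip/in → adequate.

f_max ≈ 4.52 kip/in; adequate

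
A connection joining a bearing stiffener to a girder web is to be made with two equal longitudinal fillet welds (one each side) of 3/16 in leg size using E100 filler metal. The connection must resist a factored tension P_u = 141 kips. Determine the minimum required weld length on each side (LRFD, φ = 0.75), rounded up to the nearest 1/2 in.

L = 12 in on each side

E100XX → F_EXX = 100 ksi.
Throat t_e = 0.707 × 0.1875 = 0.1326 in.
φr_n = 0.75 × 0.6 × 100 × 0.1326 = 5.965 kips/in.
L_req = P_u / φr_n = 141 / 5.965 = 23.64 in total.
Per side: 23.64 / 2 = 11.82 in.
Round up → use L = 12 in on each side.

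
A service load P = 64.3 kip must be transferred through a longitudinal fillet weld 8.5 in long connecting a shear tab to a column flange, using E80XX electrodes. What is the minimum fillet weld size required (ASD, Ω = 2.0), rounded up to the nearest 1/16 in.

w = 1/2 in

E80XX → F_EXX = 80 ksi.
Total weld length L = 8.5 in.
Required throat t_e = P × Ω / (0.6 F_EXX × L) = 64.3 × 2.0 / (0.6 × 80 × 8.5) = 0.3152 in.
Required leg w = t_e / 0.707 = 0.4458 in → use 1/2 in.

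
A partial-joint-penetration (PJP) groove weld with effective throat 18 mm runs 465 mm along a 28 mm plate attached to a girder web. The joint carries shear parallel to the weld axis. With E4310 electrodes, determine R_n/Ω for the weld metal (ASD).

R_n/Ω ≈ 1080 kN

E43XX → F_EXX = 430 MPa.
Effective throat (given) t_e = 18 mm.
A_we = 18 × 465 = 8370 mm².
F_nw = 0.6 F_EXX = 258 MPa.
R_n/Ω = (258 × 8370) / 2.0 × 10⁻³ = 1080 kN.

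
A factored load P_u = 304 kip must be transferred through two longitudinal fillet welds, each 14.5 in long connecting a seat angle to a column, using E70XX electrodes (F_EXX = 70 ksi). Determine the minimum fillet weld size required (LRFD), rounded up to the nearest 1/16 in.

w = 1/2 in

Total weld length L = 29 in.
Required throat t_e = P_u / (φ × 0.6 F_EXX × L) = 304 / (0.75 × 0.6 × 70 × 29) = 0.3328 in.
Required leg w = t_e / 0.707 = 0.4707 in → use 1/2 in.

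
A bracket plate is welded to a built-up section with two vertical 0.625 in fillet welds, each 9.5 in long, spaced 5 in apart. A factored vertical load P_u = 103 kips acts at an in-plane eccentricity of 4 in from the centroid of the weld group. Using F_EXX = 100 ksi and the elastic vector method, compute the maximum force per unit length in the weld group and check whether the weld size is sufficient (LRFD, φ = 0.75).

f_max ≈ 12 kip/in; adequate

Total weld length L_w = 19 in. Treat welds as unit-width lines.
Polar moment about centroid: J = 2[d³/12 + d(b/2)²] = 2[9.5³/12 + 9.5×2.5²] = 261.6 in³.
Direct shear f_v = P/L_w = 103 / 19 = 5.421 kip/in (vertical).
Torsion M = P·e = 103 × 4 = 412 kip·in.
Critical point at (x, y) = (2.5, 4.75) from centroid. f_tx = M·y/J = 7.48 kip/in; f_ty = M·x/J = 3.937 kip/in.
Resultant f_max = √[f_tx² + (f_v + f_ty)²] = √[7.48² + (5.421 + 3.937)²] = 11.98 kip/in.
Capacity per unit length: φr_n = 0.75 × 0.6 × 100 × (0.707 × 0.625) = 19.88 kip/in.
11.98 ≤ 19.88 → adequate.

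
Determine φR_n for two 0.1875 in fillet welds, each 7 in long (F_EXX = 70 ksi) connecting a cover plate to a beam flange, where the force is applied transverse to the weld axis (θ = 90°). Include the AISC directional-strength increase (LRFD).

t_e = 0.707 × 0.1875 = 0.1326 in; A_we = 0.1326 × 14 = 1.856 in².
Directional factor: 1.0 + 0.5 sin^1.5(90°) = 1.5.
F_nw = 0.6 × 70 × 1.5 = 63 ksi.
φR_n = 0.75 × 63 × 1.856 = 87.69 kips.

φR_n ≈ 87.7 kips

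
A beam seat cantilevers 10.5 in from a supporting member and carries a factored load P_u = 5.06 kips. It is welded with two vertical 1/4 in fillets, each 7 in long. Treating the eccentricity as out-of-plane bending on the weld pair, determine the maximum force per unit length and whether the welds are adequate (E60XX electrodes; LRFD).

E60XX → F_EXX = 60 ksi.
L_w = 2 × 7 = 14 in; section modulus (unit throat) S = 2 × L²/6 = 16.33 in².
Direct shear f_v = P/L_w = 5.06/14 = 0.3614 kip/in.
Moment M = P × e = 5.06 × 10.5 = 53.13 kip·in; bending f_b = M/S = 3.253 kip/in.
f_max = √(f_v² + f_b²) = √(0.3614² + 3.253²) = 3.273 kip/in.
φr_n = 0.75 × 0.6 × 60 × (0.707 × 0.25) = 4.772 kip/in → adequate.

f_max ≈ 3.27 kip/in; adequate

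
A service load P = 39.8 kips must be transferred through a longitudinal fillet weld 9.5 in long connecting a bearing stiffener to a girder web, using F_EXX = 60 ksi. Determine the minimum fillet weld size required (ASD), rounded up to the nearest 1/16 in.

w = 3/8 in

Total weld length L = 9.5 in.
Required throat t_e = P × Ω / (0.6 F_EXX × L) = 39.8 × 2.0 / (0.6 × 60 × 9.5) = 0.2327 in.
Required leg w = t_e / 0.707 = 0.3292 in → use 3/8 in.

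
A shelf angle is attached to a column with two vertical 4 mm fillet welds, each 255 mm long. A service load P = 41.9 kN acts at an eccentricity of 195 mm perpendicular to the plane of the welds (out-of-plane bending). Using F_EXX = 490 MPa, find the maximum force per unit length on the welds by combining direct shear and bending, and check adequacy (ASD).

L_w = 2 × 255 = 510 mm; section modulus (unit throat) S = 2 × L²/6 = 21680 mm².
Direct shear f_v = P/L_w = 41.9×10³/510 = 82.16 N/mm.
Moment M = P × e = 41.9×10³ × 195 = 8170500 N·mm; bending f_b = M/S = 377 N/mm.
f_max = √(f_v² + f_b²) = √(82.16² + 377²) = 385.8 N/mm.
r_n/Ω = (1/2.0) × 0.6 × 490 × (0.707 × 4) = 415.7 N/mm → adequate.

f_max ≈ 386 N/mm; adequate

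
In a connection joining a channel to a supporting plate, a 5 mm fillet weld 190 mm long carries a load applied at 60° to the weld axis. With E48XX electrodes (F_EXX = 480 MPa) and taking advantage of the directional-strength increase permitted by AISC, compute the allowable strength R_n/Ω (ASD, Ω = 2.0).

t_e = 0.707 × 5 = 3.535 mm; A_we = 3.535 × 190 = 671.6 mm².
Directional factor: 1.0 + 0.5 sin^1.5(60°) = 1.403.
F_nw = 0.6 × 480 × 1.403 = 404.1 MPa.
R_n/Ω = (404.1 × 671.6) / 2.0 × 10⁻³ = 135.7 kN.

R_n/Ω ≈ 136 kN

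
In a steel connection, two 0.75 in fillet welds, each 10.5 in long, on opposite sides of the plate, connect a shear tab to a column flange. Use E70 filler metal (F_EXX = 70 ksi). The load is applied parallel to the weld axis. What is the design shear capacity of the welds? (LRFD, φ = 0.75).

Effective throat t_e = 0.707 × 0.75 = 0.5302 in.
Total length L = 21 in; A_we = 0.5302 × 21 = 11.14 in².
F_nw = 0.6 F_EXX = 0.6 × 70 = 42 ksi.
φR_n = 0.75 × 42 × 11.14 = 350.8 kips.

φR_n ≈ 351 kips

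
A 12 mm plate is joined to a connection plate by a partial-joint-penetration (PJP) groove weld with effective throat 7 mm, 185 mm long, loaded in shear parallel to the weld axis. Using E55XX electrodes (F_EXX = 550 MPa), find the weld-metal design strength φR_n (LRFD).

φR_n ≈ 321 kN

Effective throat (given) t_e = 7 mm.
A_we = 7 × 185 = 1295 mm².
F_nw = 0.6 F_EXX = 330 MPa.
φR_n = 0.75 × 330 × 1295 × 10⁻³ = 320.5 kN.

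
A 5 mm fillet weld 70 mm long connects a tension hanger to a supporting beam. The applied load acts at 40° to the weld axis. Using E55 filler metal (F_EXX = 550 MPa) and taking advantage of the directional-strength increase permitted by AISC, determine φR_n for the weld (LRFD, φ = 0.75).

φR_n ≈ 77 kN

t_e = 0.707 × 5 = 3.535 mm; A_we = 3.535 × 70 = 247.4 mm².
Directional factor: 1.0 + 0.5 sin^1.5(40°) = 1.258.
F_nw = 0.6 × 550 × 1.258 = 415 MPa.
φR_n = 0.75 × 415 × 247.4 × 10⁻³ = 77.02 kN.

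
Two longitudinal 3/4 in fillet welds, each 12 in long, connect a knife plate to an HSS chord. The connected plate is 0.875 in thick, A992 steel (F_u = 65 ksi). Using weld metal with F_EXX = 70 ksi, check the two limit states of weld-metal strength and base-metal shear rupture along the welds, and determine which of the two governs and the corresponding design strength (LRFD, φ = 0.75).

t_e = 0.707 × 0.75 = 0.5302 in; L = 24 in.
Weld metal: φR_n = 0.75 × 0.6 × 70 × 0.5302 × 24 = 400.9 kip.
Base metal (shear rupture): φR_n = 0.75 × 0.6 × 65 × 0.875 × 24 = 614.2 kip.
Governing: weld metal.

φR_n ≈ 401 kip (weld metal governs)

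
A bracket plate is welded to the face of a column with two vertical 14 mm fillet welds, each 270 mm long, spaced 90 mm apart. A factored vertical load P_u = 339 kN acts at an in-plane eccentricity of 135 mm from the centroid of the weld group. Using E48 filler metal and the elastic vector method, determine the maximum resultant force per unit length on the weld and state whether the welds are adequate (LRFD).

E48XX → F_EXX = 480 MPa.
Total weld length L_w = 540 mm. Treat welds as unit-width lines.
Polar moment about centroid: J = 2[d³/12 + d(b/2)²] = 2[270³/12 + 270×45²] = 4374000 mm³.
Direct shear f_v = P/L_w = 339×10³ / 540 = 627.8 N/mm (vertical).
Torsion M = P·e = 339×10³ × 135 = 45765000 N·mm.
Critical point at (x, y) = (45, 135) from centroid. f_tx = M·y/J = 1412 N/mm; f_ty = M·x/J = 470.8 N/mm.
Resultant f_max = √[f_tx² + (f_v + f_ty)²] = √[1412² + (627.8 + 470.8)²] = 1789 N/mm.
Capacity per unit length: φr_n = 0.75 × 0.6 × 480 × (0.707 × 14) = 2138 N/mm.
1789 ≤ 2138 → adequate.

f_max ≈ 1790 N/mm; adequate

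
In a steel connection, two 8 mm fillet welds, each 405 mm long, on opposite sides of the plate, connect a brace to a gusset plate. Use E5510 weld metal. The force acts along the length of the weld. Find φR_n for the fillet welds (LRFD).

φR_n ≈ 1130 kN

E55XX → F_EXX = 550 MPa.
Effective throat t_e = 0.707 × 8 = 5.656 mm.
Total length L = 810 mm; A_we = 5.656 × 810 = 4581 mm².
F_nw = 0.6 F_EXX = 0.6 × 550 = 330 MPa.
φR_n = 0.75 × 330 × 4581 × 10⁻³ = 1134 kN.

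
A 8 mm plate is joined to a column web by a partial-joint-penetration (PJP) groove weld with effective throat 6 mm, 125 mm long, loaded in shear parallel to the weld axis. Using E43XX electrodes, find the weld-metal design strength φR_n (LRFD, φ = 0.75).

E43XX → F_EXX = 430 MPa.
Effective throat (given) t_e = 6 mm.
A_we = 6 × 125 = 750 mm².
F_nw = 0.6 F_EXX = 258 MPa.
φR_n = 0.75 × 258 × 750 × 10⁻³ = 145.1 kN.

φR_n ≈ 145 kN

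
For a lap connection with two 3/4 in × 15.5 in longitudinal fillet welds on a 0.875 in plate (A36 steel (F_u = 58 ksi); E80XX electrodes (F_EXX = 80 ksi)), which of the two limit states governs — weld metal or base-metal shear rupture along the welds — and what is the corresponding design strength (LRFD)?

t_e = 0.707 × 0.75 = 0.5302 in; L = 31 in.
Weld metal: φR_n = 0.75 × 0.6 × 80 × 0.5302 × 31 = 591.8 kips.
Base metal (shear rupture): φR_n = 0.75 × 0.6 × 58 × 0.875 × 31 = 708 kips.
Governing: weld metal.

φR_n ≈ 592 kips (weld metal governs)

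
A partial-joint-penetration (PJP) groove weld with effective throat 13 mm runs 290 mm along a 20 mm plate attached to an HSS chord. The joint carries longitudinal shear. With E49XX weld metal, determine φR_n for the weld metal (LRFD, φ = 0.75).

φR_n ≈ 831 kN

E49XX → F_EXX = 490 MPa.
Effective throat (given) t_e = 13 mm.
A_we = 13 × 290 = 3770 mm².
F_nw = 0.6 F_EXX = 294 MPa.
φR_n = 0.75 × 294 × 3770 × 10⁻³ = 831.3 kN.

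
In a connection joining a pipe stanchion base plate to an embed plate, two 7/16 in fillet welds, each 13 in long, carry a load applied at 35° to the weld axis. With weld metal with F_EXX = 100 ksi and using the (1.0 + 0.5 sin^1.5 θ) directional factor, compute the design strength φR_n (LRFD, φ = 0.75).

φR_n ≈ 440 kips

t_e = 0.707 × 0.4375 = 0.3093 in; A_we = 0.3093 × 26 = 8.042 in².
Directional factor: 1.0 + 0.5 sin^1.5(35°) = 1.217.
F_nw = 0.6 × 100 × 1.217 = 73.03 ksi.
φR_n = 0.75 × 73.03 × 8.042 = 440.5 kips.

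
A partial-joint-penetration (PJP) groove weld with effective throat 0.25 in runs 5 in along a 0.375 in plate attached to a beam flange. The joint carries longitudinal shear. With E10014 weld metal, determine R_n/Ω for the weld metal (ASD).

R_n/Ω ≈ 37.5 kip

E100XX → F_EXX = 100 ksi.
Effective throat (given) t_e = 0.25 in.
A_we = 0.25 × 5 = 1.25 in².
F_nw = 0.6 F_EXX = 60 ksi.
R_n/Ω = (60 × 1.25) / 2.0 = 37.5 kip.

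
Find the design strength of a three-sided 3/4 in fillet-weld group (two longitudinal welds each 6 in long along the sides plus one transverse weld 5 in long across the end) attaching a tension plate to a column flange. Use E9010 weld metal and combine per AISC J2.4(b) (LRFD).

E90XX → F_EXX = 90 ksi.
t_e = 0.707 × 0.75 = 0.5302 in.
R_nwl = 0.6 × 90 × 0.5302 × 12 = 343.6 kip (longitudinal, 2 welds).
R_nwt = 0.6 × 90 × 0.5302 × 5 = 143.2 kip (transverse, base value).
(i) R_nwl + R_nwt = 486.8 kip; (ii) 0.85 R_nwl + 1.5 R_nwt = 506.8 kip.
R_n = max = 506.8 kip [governs: (ii)]; φR_n = 380.1 kip.

φR_n ≈ 380 kip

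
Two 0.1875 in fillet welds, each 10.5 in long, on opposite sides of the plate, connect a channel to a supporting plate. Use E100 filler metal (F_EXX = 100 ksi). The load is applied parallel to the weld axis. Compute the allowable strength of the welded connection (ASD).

Effective throat t_e = 0.707 × 0.1875 = 0.1326 in.
Total length L = 21 in; A_we = 0.1326 × 21 = 2.784 in².
F_nw = 0.6 F_EXX = 0.6 × 100 = 60 ksi.
R_n = 60 × 2.784 = 167 kip; R_n/Ω = 167/2.0 = 83.51 kip.

R_n/Ω ≈ 83.5 kip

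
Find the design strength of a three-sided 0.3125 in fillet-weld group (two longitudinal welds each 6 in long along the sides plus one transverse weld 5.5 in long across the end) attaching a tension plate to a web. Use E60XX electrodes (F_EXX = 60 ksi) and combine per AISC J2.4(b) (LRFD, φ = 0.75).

t_e = 0.707 × 0.3125 = 0.2209 in.
R_nwl = 0.6 × 60 × 0.2209 × 12 = 95.44 kips (longitudinal, 2 welds).
R_nwt = 0.6 × 60 × 0.2209 × 5.5 = 43.75 kips (transverse, base value).
(i) R_nwl + R_nwt = 139.2 kips; (ii) 0.85 R_nwl + 1.5 R_nwt = 146.7 kips.
R_n = max = 146.7 kips [governs: (ii)]; φR_n = 110.1 kips.

φR_n ≈ 110 kips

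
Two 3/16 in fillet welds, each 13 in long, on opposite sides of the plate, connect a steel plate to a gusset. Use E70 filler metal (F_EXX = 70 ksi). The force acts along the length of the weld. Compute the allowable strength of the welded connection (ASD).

Effective throat t_e = 0.707 × 0.1875 = 0.1326 in.
Total length L = 26 in; A_we = 0.1326 × 26 = 3.447 in².
F_nw = 0.6 F_EXX = 0.6 × 70 = 42 ksi.
R_n = 42 × 3.447 = 144.8 kips; R_n/Ω = 144.8/2.0 = 72.38 kips.

R_n/Ω ≈ 72.4 kips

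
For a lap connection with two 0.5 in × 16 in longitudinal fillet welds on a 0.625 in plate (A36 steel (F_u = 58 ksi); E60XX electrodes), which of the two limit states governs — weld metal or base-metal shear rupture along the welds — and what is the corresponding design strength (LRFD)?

E60XX → F_EXX = 60 ksi.
t_e = 0.707 × 0.5 = 0.3535 in; L = 32 in.
Weld metal: φR_n = 0.75 × 0.6 × 60 × 0.3535 × 32 = 305.4 kip.
Base metal (shear rupture): φR_n = 0.75 × 0.6 × 58 × 0.625 × 32 = 522 kip.
Governing: weld metal.

φR_n ≈ 305 kip (weld metal governs)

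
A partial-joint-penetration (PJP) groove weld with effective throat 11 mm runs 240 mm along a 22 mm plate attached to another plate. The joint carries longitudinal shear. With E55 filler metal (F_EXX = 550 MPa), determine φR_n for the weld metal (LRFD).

φR_n ≈ 653 kN

Effective throat (given) t_e = 11 mm.
A_we = 11 × 240 = 2640 mm².
F_nw = 0.6 F_EXX = 330 MPa.
φR_n = 0.75 × 330 × 2640 × 10⁻³ = 653.4 kN.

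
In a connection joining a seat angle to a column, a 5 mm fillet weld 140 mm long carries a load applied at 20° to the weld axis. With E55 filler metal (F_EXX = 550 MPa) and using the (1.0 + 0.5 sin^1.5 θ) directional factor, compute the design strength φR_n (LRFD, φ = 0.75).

t_e = 0.707 × 5 = 3.535 mm; A_we = 3.535 × 140 = 494.9 mm².
Directional factor: 1.0 + 0.5 sin^1.5(20°) = 1.1.
F_nw = 0.6 × 550 × 1.1 = 363 MPa.
φR_n = 0.75 × 363 × 494.9 × 10⁻³ = 134.7 kN.

φR_n ≈ 135 kN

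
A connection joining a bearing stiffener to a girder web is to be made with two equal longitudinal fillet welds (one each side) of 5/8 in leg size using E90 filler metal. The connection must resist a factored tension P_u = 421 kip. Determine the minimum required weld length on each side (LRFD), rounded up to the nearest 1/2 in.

L = 12 in on each side

E90XX → F_EXX = 90 ksi.
Throat t_e = 0.707 × 0.625 = 0.4419 in.
φr_n = 0.75 × 0.6 × 90 × 0.4419 = 17.9 kip/in.
L_req = P_u / φr_n = 421 / 17.9 = 23.52 in total.
Per side: 23.52 / 2 = 11.76 in.
Round up → use L = 12 in on each side.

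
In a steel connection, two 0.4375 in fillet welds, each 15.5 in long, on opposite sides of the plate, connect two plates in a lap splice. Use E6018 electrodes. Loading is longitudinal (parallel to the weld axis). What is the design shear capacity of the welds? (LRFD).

E60XX → F_EXX = 60 ksi.
Effective throat t_e = 0.707 × 0.4375 = 0.3093 in.
Total length L = 31 in; A_we = 0.3093 × 31 = 9.589 in².
F_nw = 0.6 F_EXX = 0.6 × 60 = 36 ksi.
φR_n = 0.75 × 36 × 9.589 = 258.9 kip.

φR_n ≈ 259 kip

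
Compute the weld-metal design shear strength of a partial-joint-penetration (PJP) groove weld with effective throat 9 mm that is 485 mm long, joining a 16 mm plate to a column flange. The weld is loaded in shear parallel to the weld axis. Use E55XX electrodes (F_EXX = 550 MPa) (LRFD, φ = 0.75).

Effective throat (given) t_e = 9 mm.
A_we = 9 × 485 = 4365 mm².
F_nw = 0.6 F_EXX = 330 MPa.
φR_n = 0.75 × 330 × 4365 × 10⁻³ = 1080 kN.

φR_n ≈ 1080 kN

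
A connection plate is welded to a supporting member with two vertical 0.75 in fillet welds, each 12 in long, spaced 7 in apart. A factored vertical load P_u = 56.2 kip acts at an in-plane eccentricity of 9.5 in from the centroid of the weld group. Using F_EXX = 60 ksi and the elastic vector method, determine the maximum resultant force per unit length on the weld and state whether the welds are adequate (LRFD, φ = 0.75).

f_max ≈ 7.82 kip/in; adequate

Total weld length L_w = 24 in. Treat welds as unit-width lines.
Polar moment about centroid: J = 2[d³/12 + d(b/2)²] = 2[12³/12 + 12×3.5²] = 582 in³.
Direct shear f_v = P/L_w = 56.2 / 24 = 2.342 kip/in (vertical).
Torsion M = P·e = 56.2 × 9.5 = 533.9 kip·in.
Critical point at (x, y) = (3.5, 6) from centroid. f_tx = M·y/J = 5.504 kip/in; f_ty = M·x/J = 3.211 kip/in.
Resultant f_max = √[f_tx² + (f_v + f_ty)²] = √[5.504² + (2.342 + 3.211)²] = 7.818 kip/in.
Capacity per unit length: φr_n = 0.75 × 0.6 × 60 × (0.707 × 0.75) = 14.32 kip/in.
7.818 ≤ 14.32 → adequate.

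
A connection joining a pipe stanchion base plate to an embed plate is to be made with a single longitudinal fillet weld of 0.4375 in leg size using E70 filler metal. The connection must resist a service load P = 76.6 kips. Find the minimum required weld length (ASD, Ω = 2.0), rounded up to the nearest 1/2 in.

L = 12 in

E70XX → F_EXX = 70 ksi.
Throat t_e = 0.707 × 0.4375 = 0.3093 in.
r_n/Ω = (0.6 × 70 × 0.3093) / 2.0 = 6.496 kip/in.
L_req = P / (r_n/Ω) = 76.6 / 6.496 = 11.79 in total.
Round up → use L = 12 in.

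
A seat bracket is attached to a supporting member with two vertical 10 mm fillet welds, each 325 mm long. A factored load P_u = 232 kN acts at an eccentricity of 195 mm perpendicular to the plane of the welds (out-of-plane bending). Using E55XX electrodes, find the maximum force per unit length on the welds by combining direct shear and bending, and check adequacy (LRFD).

f_max ≈ 1330 N/mm; adequate

E55XX → F_EXX = 550 MPa.
L_w = 2 × 325 = 650 mm; section modulus (unit throat) S = 2 × L²/6 = 35210 mm².
Direct shear f_v = P/L_w = 232×10³/650 = 356.9 N/mm.
Moment M = P × e = 232×10³ × 195 = 45240000 N·mm; bending f_b = M/S = 1285 N/mm.
f_max = √(f_v² + f_b²) = √(356.9² + 1285²) = 1334 N/mm.
φr_n = 0.75 × 0.6 × 550 × (0.707 × 10) = 1750 N/mm → adequate.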